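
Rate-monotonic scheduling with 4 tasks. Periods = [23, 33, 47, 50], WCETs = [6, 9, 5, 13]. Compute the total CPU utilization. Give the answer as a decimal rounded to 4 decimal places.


Compute individual utilizations (exact fractions):
  Task 1: C/T = 6/23 (approx. 0.2609)
  Task 2: C/T = 9/33 = 3/11 (approx. 0.2727)
  Task 3: C/T = 5/47 (approx. 0.1064)
  Task 4: C/T = 13/50 (approx. 0.26)
Total utilization U = 6/23 + 3/11 + 5/47 + 13/50 = 535083/594550
Rounded to 4 decimal places: U = 0.9000
RM (Liu & Layland) bound for 4 tasks = 0.756828; compare with U = 535083/594550 (approx. 0.899980)
bound < U <= 1, so the RM sufficient condition is not met (inconclusive; an exact test such as response-time analysis is needed).

0.9000


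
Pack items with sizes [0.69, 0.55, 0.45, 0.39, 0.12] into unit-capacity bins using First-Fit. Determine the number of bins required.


Place items sequentially using First-Fit:
  Item 0.69 -> new Bin 1
  Item 0.55 -> new Bin 2
  Item 0.45 -> Bin 2 (now 1.0)
  Item 0.39 -> new Bin 3
  Item 0.12 -> Bin 1 (now 0.81)
Total bins used = 3

3


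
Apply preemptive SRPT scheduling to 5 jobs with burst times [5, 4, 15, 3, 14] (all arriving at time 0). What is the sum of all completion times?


Since all jobs arrive at t=0, SRPT equals SPT ordering.
SPT order: [3, 4, 5, 14, 15]
Completion times:
  Job 1: p=3, C=3
  Job 2: p=4, C=7
  Job 3: p=5, C=12
  Job 4: p=14, C=26
  Job 5: p=15, C=41
Total completion time = 3 + 7 + 12 + 26 + 41 = 89

89


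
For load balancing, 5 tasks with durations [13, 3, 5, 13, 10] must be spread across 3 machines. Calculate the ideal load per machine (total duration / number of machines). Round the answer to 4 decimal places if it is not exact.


Total processing time = 13 + 3 + 5 + 13 + 10 = 44
Number of machines = 3
Ideal balanced load = 44 / 3 = 14.6667

14.6667


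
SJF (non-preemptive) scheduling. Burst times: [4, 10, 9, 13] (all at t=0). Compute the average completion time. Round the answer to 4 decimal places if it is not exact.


SJF order (ascending): [4, 9, 10, 13]
Completion times:
  Job 1: burst=4, C=4
  Job 2: burst=9, C=13
  Job 3: burst=10, C=23
  Job 4: burst=13, C=36
Average completion = 76/4 = 19.0

19.0


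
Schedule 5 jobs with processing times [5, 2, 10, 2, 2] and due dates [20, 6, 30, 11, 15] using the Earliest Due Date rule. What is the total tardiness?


Sort by due date (EDD order): [(2, 6), (2, 11), (2, 15), (5, 20), (10, 30)]
Compute completion times and tardiness:
  Job 1: p=2, d=6, C=2, tardiness=max(0,2-6)=0
  Job 2: p=2, d=11, C=4, tardiness=max(0,4-11)=0
  Job 3: p=2, d=15, C=6, tardiness=max(0,6-15)=0
  Job 4: p=5, d=20, C=11, tardiness=max(0,11-20)=0
  Job 5: p=10, d=30, C=21, tardiness=max(0,21-30)=0
Total tardiness = 0

0


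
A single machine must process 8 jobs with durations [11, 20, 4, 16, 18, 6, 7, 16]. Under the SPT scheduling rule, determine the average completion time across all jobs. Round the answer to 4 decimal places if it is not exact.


Sort jobs by processing time (SPT order): [4, 6, 7, 11, 16, 16, 18, 20]
Compute completion times sequentially:
  Job 1: processing = 4, completes at 4
  Job 2: processing = 6, completes at 10
  Job 3: processing = 7, completes at 17
  Job 4: processing = 11, completes at 28
  Job 5: processing = 16, completes at 44
  Job 6: processing = 16, completes at 60
  Job 7: processing = 18, completes at 78
  Job 8: processing = 20, completes at 98
Sum of completion times = 339
Average completion time = 339/8 = 42.375

42.375


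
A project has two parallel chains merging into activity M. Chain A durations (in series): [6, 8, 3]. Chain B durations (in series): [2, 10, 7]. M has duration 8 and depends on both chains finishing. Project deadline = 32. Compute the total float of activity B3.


Forward pass: ES(B3) = sum of predecessors on chain B = 12
EF = ES + duration = 12 + 7 = 19
Backward pass: LF(M) = deadline = 32; LS(M) = 32 - 8 = 24
LF(B3) = LS(M) - sum(successors on chain B) = 24 - 0 = 24
LS = LF - duration = 24 - 7 = 17
Total float = LS - ES = 17 - 12 = 5

5


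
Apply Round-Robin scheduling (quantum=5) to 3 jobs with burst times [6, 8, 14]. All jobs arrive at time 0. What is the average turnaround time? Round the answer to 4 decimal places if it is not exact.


Time quantum = 5
Execution trace:
  J1 runs 5 units, time = 5
  J2 runs 5 units, time = 10
  J3 runs 5 units, time = 15
  J1 runs 1 units, time = 16
  J2 runs 3 units, time = 19
  J3 runs 5 units, time = 24
  J3 runs 4 units, time = 28
Finish times: [16, 19, 28]
Average turnaround = 63/3 = 21.0

21.0


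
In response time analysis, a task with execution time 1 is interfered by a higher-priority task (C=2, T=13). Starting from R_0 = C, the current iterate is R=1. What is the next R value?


R_next = C + ceil(R_prev / T_hp) * C_hp
ceil(1 / 13) = ceil(0.0769) = 1
Interference = 1 * 2 = 2
R_next = 1 + 2 = 3

3


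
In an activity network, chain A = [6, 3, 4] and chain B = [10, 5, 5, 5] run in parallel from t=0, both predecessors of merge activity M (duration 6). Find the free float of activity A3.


ES(A3) = sum of predecessors on chain A = 9
EF(A3) = ES + duration = 9 + 4 = 13
Successor of A3 is M. ES(M) = max(sum(A), sum(B)) = max(13, 25) = 25
Free float = ES(successor) - EF(current) = 25 - 13 = 12

12


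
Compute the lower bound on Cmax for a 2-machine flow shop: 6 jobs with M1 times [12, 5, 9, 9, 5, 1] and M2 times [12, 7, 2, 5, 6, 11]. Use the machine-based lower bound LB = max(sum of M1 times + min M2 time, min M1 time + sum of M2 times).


LB1 = sum(M1 times) + min(M2 times) = 41 + 2 = 43
LB2 = min(M1 times) + sum(M2 times) = 1 + 43 = 44
Lower bound = max(LB1, LB2) = max(43, 44) = 44

44


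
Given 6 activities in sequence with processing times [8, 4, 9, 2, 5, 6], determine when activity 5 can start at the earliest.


Activity 5 starts after activities 1 through 4 complete.
Predecessor durations: [8, 4, 9, 2]
ES = 8 + 4 + 9 + 2 = 23

23


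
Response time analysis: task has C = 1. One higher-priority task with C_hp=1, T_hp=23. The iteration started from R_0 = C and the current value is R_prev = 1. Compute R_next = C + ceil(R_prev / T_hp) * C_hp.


R_next = C + ceil(R_prev / T_hp) * C_hp
ceil(1 / 23) = ceil(0.0435) = 1
Interference = 1 * 1 = 1
R_next = 1 + 1 = 2

2


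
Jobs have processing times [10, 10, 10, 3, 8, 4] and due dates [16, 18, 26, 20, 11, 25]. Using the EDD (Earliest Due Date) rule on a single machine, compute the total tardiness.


Sort by due date (EDD order): [(8, 11), (10, 16), (10, 18), (3, 20), (4, 25), (10, 26)]
Compute completion times and tardiness:
  Job 1: p=8, d=11, C=8, tardiness=max(0,8-11)=0
  Job 2: p=10, d=16, C=18, tardiness=max(0,18-16)=2
  Job 3: p=10, d=18, C=28, tardiness=max(0,28-18)=10
  Job 4: p=3, d=20, C=31, tardiness=max(0,31-20)=11
  Job 5: p=4, d=25, C=35, tardiness=max(0,35-25)=10
  Job 6: p=10, d=26, C=45, tardiness=max(0,45-26)=19
Total tardiness = 52

52


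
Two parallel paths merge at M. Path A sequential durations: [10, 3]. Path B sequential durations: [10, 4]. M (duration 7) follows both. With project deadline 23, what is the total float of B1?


Forward pass: ES(B1) = sum of predecessors on chain B = 0
EF = ES + duration = 0 + 10 = 10
Backward pass: LF(M) = deadline = 23; LS(M) = 23 - 7 = 16
LF(B1) = LS(M) - sum(successors on chain B) = 16 - 4 = 12
LS = LF - duration = 12 - 10 = 2
Total float = LS - ES = 2 - 0 = 2

2


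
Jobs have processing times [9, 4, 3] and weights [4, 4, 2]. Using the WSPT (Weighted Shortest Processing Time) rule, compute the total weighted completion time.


Compute p/w ratios and sort ascending (WSPT): [(4, 4), (3, 2), (9, 4)]
Compute weighted completion times:
  Job (p=4,w=4): C=4, w*C=4*4=16
  Job (p=3,w=2): C=7, w*C=2*7=14
  Job (p=9,w=4): C=16, w*C=4*16=64
Total weighted completion time = 94

94


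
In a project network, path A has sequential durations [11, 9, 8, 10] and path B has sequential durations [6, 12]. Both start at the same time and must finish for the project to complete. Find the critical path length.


Path A total = 11 + 9 + 8 + 10 = 38
Path B total = 6 + 12 = 18
Critical path = longest path = max(38, 18) = 38

38


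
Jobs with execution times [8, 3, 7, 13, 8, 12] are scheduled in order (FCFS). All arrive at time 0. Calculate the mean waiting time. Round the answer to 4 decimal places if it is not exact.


FCFS order (as given): [8, 3, 7, 13, 8, 12]
Waiting times:
  Job 1: wait = 0
  Job 2: wait = 8
  Job 3: wait = 11
  Job 4: wait = 18
  Job 5: wait = 31
  Job 6: wait = 39
Sum of waiting times = 107
Average waiting time = 107/6 = 17.8333

17.8333


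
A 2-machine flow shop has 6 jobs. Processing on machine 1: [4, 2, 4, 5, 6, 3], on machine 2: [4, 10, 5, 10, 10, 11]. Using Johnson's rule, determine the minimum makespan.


Apply Johnson's rule:
  Group 1 (a <= b): [(2, 2, 10), (6, 3, 11), (1, 4, 4), (3, 4, 5), (4, 5, 10), (5, 6, 10)]
  Group 2 (a > b): []
Optimal job order: [2, 6, 1, 3, 4, 5]
Schedule:
  Job 2: M1 done at 2, M2 done at 12
  Job 6: M1 done at 5, M2 done at 23
  Job 1: M1 done at 9, M2 done at 27
  Job 3: M1 done at 13, M2 done at 32
  Job 4: M1 done at 18, M2 done at 42
  Job 5: M1 done at 24, M2 done at 52
Makespan = 52

52


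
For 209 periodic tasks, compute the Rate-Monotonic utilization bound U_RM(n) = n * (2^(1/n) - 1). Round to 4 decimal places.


Compute 2^(1/209) = 1.0033219993
Subtract 1: 1.0033219993 - 1 = 0.0033219993
Multiply by n: 209 * 0.0033219993 = 0.6942978537
Round to 4 dp: 0.6943

0.6943


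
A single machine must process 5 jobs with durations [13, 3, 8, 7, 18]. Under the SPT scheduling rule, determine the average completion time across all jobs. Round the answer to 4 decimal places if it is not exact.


Sort jobs by processing time (SPT order): [3, 7, 8, 13, 18]
Compute completion times sequentially:
  Job 1: processing = 3, completes at 3
  Job 2: processing = 7, completes at 10
  Job 3: processing = 8, completes at 18
  Job 4: processing = 13, completes at 31
  Job 5: processing = 18, completes at 49
Sum of completion times = 111
Average completion time = 111/5 = 22.2

22.2


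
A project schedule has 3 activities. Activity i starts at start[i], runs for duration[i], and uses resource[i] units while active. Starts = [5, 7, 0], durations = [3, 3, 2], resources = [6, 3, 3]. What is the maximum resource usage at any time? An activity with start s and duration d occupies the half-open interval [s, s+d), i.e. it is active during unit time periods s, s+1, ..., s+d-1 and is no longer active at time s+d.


Each activity i is active on [start_i, start_i + duration_i).
Compute total resource usage per time slot:
  t=0: active resources = [3], total = 3
  t=1: active resources = [3], total = 3
  t=2: active resources = [], total = 0
  t=3: active resources = [], total = 0
  t=4: active resources = [], total = 0
  t=5: active resources = [6], total = 6
  t=6: active resources = [6], total = 6
  t=7: active resources = [6, 3], total = 9
  t=8: active resources = [3], total = 3
  t=9: active resources = [3], total = 3
Peak resource demand = 9

9


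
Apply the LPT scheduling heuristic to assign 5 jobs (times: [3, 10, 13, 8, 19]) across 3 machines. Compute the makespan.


Sort jobs in decreasing order (LPT): [19, 13, 10, 8, 3]
Assign each job to the least loaded machine:
  Machine 1: jobs [19], load = 19
  Machine 2: jobs [13, 3], load = 16
  Machine 3: jobs [10, 8], load = 18
Makespan = max load = 19

19


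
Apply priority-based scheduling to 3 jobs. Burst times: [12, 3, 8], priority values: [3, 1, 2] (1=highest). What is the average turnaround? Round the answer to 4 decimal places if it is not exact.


Sort by priority (ascending = highest first):
Order: [(1, 3), (2, 8), (3, 12)]
Completion times:
  Priority 1, burst=3, C=3
  Priority 2, burst=8, C=11
  Priority 3, burst=12, C=23
Average turnaround = 37/3 = 12.3333

12.3333


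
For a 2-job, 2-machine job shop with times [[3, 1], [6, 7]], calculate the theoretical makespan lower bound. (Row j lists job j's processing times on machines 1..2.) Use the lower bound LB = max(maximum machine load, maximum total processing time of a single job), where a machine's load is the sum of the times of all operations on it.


Machine loads:
  Machine 1: 3 + 6 = 9
  Machine 2: 1 + 7 = 8
Max machine load = 9
Job totals:
  Job 1: 4
  Job 2: 13
Max job total = 13
Lower bound = max(9, 13) = 13

13


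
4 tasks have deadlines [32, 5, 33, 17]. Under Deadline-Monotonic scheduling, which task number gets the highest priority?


Sort tasks by relative deadline (ascending):
  Task 2: deadline = 5
  Task 4: deadline = 17
  Task 1: deadline = 32
  Task 3: deadline = 33
Priority order (highest first): [2, 4, 1, 3]
Highest priority task = 2

2


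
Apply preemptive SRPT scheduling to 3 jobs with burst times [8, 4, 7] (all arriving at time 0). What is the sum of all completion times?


Since all jobs arrive at t=0, SRPT equals SPT ordering.
SPT order: [4, 7, 8]
Completion times:
  Job 1: p=4, C=4
  Job 2: p=7, C=11
  Job 3: p=8, C=19
Total completion time = 4 + 11 + 19 = 34

34


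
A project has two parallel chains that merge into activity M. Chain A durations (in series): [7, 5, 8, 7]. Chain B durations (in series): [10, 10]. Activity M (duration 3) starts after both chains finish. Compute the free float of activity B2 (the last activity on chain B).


ES(B2) = sum of predecessors on chain B = 10
EF(B2) = ES + duration = 10 + 10 = 20
Successor of B2 is M. ES(M) = max(sum(A), sum(B)) = max(27, 20) = 27
Free float = ES(successor) - EF(current) = 27 - 20 = 7

7


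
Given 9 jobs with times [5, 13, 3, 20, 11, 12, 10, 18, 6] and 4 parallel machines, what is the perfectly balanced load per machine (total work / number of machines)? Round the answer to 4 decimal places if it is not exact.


Total processing time = 5 + 13 + 3 + 20 + 11 + 12 + 10 + 18 + 6 = 98
Number of machines = 4
Ideal balanced load = 98 / 4 = 24.5

24.5


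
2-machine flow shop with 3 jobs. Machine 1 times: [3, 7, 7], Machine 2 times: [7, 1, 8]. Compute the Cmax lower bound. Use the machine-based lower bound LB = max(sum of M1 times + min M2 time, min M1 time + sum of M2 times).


LB1 = sum(M1 times) + min(M2 times) = 17 + 1 = 18
LB2 = min(M1 times) + sum(M2 times) = 3 + 16 = 19
Lower bound = max(LB1, LB2) = max(18, 19) = 19

19


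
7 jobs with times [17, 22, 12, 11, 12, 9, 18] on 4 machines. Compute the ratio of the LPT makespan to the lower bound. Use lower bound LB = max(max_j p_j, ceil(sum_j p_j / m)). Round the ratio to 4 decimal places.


LPT order: [22, 18, 17, 12, 12, 11, 9]
Machine loads after assignment: [22, 27, 28, 24]
LPT makespan = 28
Lower bound = max(max_job, ceil(total/4)) = max(22, 26) = 26
Ratio = 28 / 26 = 1.0769

1.0769


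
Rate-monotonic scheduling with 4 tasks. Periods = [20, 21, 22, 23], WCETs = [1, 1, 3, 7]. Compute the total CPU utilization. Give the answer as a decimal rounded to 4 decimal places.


Compute individual utilizations (exact fractions):
  Task 1: C/T = 1/20 (approx. 0.05)
  Task 2: C/T = 1/21 (approx. 0.0476)
  Task 3: C/T = 3/22 (approx. 0.1364)
  Task 4: C/T = 7/23 (approx. 0.3043)
Total utilization U = 1/20 + 1/21 + 3/22 + 7/23 = 57203/106260
Rounded to 4 decimal places: U = 0.5383
RM (Liu & Layland) bound for 4 tasks = 0.756828; compare with U = 57203/106260 (approx. 0.538331)
U <= bound, so schedulable by RM sufficient condition.

0.5383


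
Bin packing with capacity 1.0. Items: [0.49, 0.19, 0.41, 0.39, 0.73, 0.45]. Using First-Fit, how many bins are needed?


Place items sequentially using First-Fit:
  Item 0.49 -> new Bin 1
  Item 0.19 -> Bin 1 (now 0.68)
  Item 0.41 -> new Bin 2
  Item 0.39 -> Bin 2 (now 0.8)
  Item 0.73 -> new Bin 3
  Item 0.45 -> new Bin 4
Total bins used = 4

4


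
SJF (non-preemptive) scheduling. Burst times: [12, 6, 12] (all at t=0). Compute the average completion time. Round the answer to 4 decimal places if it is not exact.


SJF order (ascending): [6, 12, 12]
Completion times:
  Job 1: burst=6, C=6
  Job 2: burst=12, C=18
  Job 3: burst=12, C=30
Average completion = 54/3 = 18.0

18.0


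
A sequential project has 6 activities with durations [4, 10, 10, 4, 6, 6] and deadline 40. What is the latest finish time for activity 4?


LF(activity 4) = deadline - sum of successor durations
Successors: activities 5 through 6 with durations [6, 6]
Sum of successor durations = 12
LF = 40 - 12 = 28

28


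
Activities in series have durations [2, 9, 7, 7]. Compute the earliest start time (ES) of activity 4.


Activity 4 starts after activities 1 through 3 complete.
Predecessor durations: [2, 9, 7]
ES = 2 + 9 + 7 = 18

18


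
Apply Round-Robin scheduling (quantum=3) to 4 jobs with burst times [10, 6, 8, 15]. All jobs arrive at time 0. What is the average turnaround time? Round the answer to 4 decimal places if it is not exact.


Time quantum = 3
Execution trace:
  J1 runs 3 units, time = 3
  J2 runs 3 units, time = 6
  J3 runs 3 units, time = 9
  J4 runs 3 units, time = 12
  J1 runs 3 units, time = 15
  J2 runs 3 units, time = 18
  J3 runs 3 units, time = 21
  J4 runs 3 units, time = 24
  J1 runs 3 units, time = 27
  J3 runs 2 units, time = 29
  J4 runs 3 units, time = 32
  J1 runs 1 units, time = 33
  J4 runs 3 units, time = 36
  J4 runs 3 units, time = 39
Finish times: [33, 18, 29, 39]
Average turnaround = 119/4 = 29.75

29.75


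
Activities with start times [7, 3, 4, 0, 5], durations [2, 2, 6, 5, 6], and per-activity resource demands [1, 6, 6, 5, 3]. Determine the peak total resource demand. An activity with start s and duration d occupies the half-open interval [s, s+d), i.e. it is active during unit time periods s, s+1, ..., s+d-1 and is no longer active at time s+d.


Each activity i is active on [start_i, start_i + duration_i).
Compute total resource usage per time slot:
  t=0: active resources = [5], total = 5
  t=1: active resources = [5], total = 5
  t=2: active resources = [5], total = 5
  t=3: active resources = [6, 5], total = 11
  t=4: active resources = [6, 6, 5], total = 17
  t=5: active resources = [6, 3], total = 9
  t=6: active resources = [6, 3], total = 9
  t=7: active resources = [1, 6, 3], total = 10
  t=8: active resources = [1, 6, 3], total = 10
  t=9: active resources = [6, 3], total = 9
  t=10: active resources = [3], total = 3
Peak resource demand = 17

17


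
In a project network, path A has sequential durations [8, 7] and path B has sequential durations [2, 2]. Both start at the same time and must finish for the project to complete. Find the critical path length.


Path A total = 8 + 7 = 15
Path B total = 2 + 2 = 4
Critical path = longest path = max(15, 4) = 15

15


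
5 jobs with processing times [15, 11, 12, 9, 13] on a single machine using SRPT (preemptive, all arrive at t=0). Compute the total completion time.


Since all jobs arrive at t=0, SRPT equals SPT ordering.
SPT order: [9, 11, 12, 13, 15]
Completion times:
  Job 1: p=9, C=9
  Job 2: p=11, C=20
  Job 3: p=12, C=32
  Job 4: p=13, C=45
  Job 5: p=15, C=60
Total completion time = 9 + 20 + 32 + 45 + 60 = 166

166


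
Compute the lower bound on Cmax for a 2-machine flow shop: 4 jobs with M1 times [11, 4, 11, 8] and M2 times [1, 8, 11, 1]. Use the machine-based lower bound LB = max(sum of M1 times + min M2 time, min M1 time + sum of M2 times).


LB1 = sum(M1 times) + min(M2 times) = 34 + 1 = 35
LB2 = min(M1 times) + sum(M2 times) = 4 + 21 = 25
Lower bound = max(LB1, LB2) = max(35, 25) = 35

35


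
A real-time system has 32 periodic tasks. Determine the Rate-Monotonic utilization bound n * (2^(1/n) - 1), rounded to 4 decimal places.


Compute 2^(1/32) = 1.0218971487
Subtract 1: 1.0218971487 - 1 = 0.0218971487
Multiply by n: 32 * 0.0218971487 = 0.7007087584
Round to 4 dp: 0.7007

0.7007


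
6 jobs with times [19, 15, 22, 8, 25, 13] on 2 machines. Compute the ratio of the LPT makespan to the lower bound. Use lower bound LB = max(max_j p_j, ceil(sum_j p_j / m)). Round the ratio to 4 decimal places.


LPT order: [25, 22, 19, 15, 13, 8]
Machine loads after assignment: [53, 49]
LPT makespan = 53
Lower bound = max(max_job, ceil(total/2)) = max(25, 51) = 51
Ratio = 53 / 51 = 1.0392

1.0392


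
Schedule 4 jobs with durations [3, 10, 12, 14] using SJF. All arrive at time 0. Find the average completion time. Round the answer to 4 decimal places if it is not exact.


SJF order (ascending): [3, 10, 12, 14]
Completion times:
  Job 1: burst=3, C=3
  Job 2: burst=10, C=13
  Job 3: burst=12, C=25
  Job 4: burst=14, C=39
Average completion = 80/4 = 20.0

20.0


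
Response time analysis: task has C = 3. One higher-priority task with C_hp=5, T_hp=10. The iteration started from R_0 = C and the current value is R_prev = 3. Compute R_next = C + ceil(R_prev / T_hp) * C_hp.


R_next = C + ceil(R_prev / T_hp) * C_hp
ceil(3 / 10) = ceil(0.3) = 1
Interference = 1 * 5 = 5
R_next = 3 + 5 = 8

8


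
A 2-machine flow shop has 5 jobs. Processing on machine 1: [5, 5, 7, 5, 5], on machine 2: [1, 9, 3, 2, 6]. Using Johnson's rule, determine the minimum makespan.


Apply Johnson's rule:
  Group 1 (a <= b): [(2, 5, 9), (5, 5, 6)]
  Group 2 (a > b): [(3, 7, 3), (4, 5, 2), (1, 5, 1)]
Optimal job order: [2, 5, 3, 4, 1]
Schedule:
  Job 2: M1 done at 5, M2 done at 14
  Job 5: M1 done at 10, M2 done at 20
  Job 3: M1 done at 17, M2 done at 23
  Job 4: M1 done at 22, M2 done at 25
  Job 1: M1 done at 27, M2 done at 28
Makespan = 28

28


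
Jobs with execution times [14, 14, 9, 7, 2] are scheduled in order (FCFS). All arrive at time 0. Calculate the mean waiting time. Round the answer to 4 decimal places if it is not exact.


FCFS order (as given): [14, 14, 9, 7, 2]
Waiting times:
  Job 1: wait = 0
  Job 2: wait = 14
  Job 3: wait = 28
  Job 4: wait = 37
  Job 5: wait = 44
Sum of waiting times = 123
Average waiting time = 123/5 = 24.6

24.6


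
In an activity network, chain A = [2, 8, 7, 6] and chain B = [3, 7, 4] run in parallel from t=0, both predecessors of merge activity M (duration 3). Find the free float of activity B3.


ES(B3) = sum of predecessors on chain B = 10
EF(B3) = ES + duration = 10 + 4 = 14
Successor of B3 is M. ES(M) = max(sum(A), sum(B)) = max(23, 14) = 23
Free float = ES(successor) - EF(current) = 23 - 14 = 9

9


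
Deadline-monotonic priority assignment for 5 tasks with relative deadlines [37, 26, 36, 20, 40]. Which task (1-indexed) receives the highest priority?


Sort tasks by relative deadline (ascending):
  Task 4: deadline = 20
  Task 2: deadline = 26
  Task 3: deadline = 36
  Task 1: deadline = 37
  Task 5: deadline = 40
Priority order (highest first): [4, 2, 3, 1, 5]
Highest priority task = 4

4


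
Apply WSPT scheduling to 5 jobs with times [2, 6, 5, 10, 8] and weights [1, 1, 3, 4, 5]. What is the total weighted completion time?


Compute p/w ratios and sort ascending (WSPT): [(8, 5), (5, 3), (2, 1), (10, 4), (6, 1)]
Compute weighted completion times:
  Job (p=8,w=5): C=8, w*C=5*8=40
  Job (p=5,w=3): C=13, w*C=3*13=39
  Job (p=2,w=1): C=15, w*C=1*15=15
  Job (p=10,w=4): C=25, w*C=4*25=100
  Job (p=6,w=1): C=31, w*C=1*31=31
Total weighted completion time = 225

225


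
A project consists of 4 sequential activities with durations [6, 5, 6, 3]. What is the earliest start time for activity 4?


Activity 4 starts after activities 1 through 3 complete.
Predecessor durations: [6, 5, 6]
ES = 6 + 5 + 6 = 17

17


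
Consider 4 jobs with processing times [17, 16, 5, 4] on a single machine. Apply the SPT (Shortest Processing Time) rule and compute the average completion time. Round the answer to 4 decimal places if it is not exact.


Sort jobs by processing time (SPT order): [4, 5, 16, 17]
Compute completion times sequentially:
  Job 1: processing = 4, completes at 4
  Job 2: processing = 5, completes at 9
  Job 3: processing = 16, completes at 25
  Job 4: processing = 17, completes at 42
Sum of completion times = 80
Average completion time = 80/4 = 20.0

20.0


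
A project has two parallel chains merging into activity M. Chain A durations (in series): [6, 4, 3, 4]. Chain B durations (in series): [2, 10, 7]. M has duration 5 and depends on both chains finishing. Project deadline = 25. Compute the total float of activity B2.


Forward pass: ES(B2) = sum of predecessors on chain B = 2
EF = ES + duration = 2 + 10 = 12
Backward pass: LF(M) = deadline = 25; LS(M) = 25 - 5 = 20
LF(B2) = LS(M) - sum(successors on chain B) = 20 - 7 = 13
LS = LF - duration = 13 - 10 = 3
Total float = LS - ES = 3 - 2 = 1

1


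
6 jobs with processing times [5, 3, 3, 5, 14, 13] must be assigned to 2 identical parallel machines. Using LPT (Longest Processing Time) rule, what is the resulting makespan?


Sort jobs in decreasing order (LPT): [14, 13, 5, 5, 3, 3]
Assign each job to the least loaded machine:
  Machine 1: jobs [14, 5, 3], load = 22
  Machine 2: jobs [13, 5, 3], load = 21
Makespan = max load = 22

22


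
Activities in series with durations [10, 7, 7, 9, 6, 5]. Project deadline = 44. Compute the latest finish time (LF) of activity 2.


LF(activity 2) = deadline - sum of successor durations
Successors: activities 3 through 6 with durations [7, 9, 6, 5]
Sum of successor durations = 27
LF = 44 - 27 = 17

17


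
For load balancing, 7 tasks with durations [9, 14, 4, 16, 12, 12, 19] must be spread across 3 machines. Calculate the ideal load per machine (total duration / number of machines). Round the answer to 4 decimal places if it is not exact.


Total processing time = 9 + 14 + 4 + 16 + 12 + 12 + 19 = 86
Number of machines = 3
Ideal balanced load = 86 / 3 = 28.6667

28.6667


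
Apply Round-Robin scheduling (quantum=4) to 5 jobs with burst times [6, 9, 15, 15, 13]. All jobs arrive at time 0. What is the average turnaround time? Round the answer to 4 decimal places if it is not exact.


Time quantum = 4
Execution trace:
  J1 runs 4 units, time = 4
  J2 runs 4 units, time = 8
  J3 runs 4 units, time = 12
  J4 runs 4 units, time = 16
  J5 runs 4 units, time = 20
  J1 runs 2 units, time = 22
  J2 runs 4 units, time = 26
  J3 runs 4 units, time = 30
  J4 runs 4 units, time = 34
  J5 runs 4 units, time = 38
  J2 runs 1 units, time = 39
  J3 runs 4 units, time = 43
  J4 runs 4 units, time = 47
  J5 runs 4 units, time = 51
  J3 runs 3 units, time = 54
  J4 runs 3 units, time = 57
  J5 runs 1 units, time = 58
Finish times: [22, 39, 54, 57, 58]
Average turnaround = 230/5 = 46.0

46.0


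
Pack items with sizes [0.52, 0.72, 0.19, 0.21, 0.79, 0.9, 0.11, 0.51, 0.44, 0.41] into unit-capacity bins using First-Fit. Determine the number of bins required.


Place items sequentially using First-Fit:
  Item 0.52 -> new Bin 1
  Item 0.72 -> new Bin 2
  Item 0.19 -> Bin 1 (now 0.71)
  Item 0.21 -> Bin 1 (now 0.92)
  Item 0.79 -> new Bin 3
  Item 0.9 -> new Bin 4
  Item 0.11 -> Bin 2 (now 0.83)
  Item 0.51 -> new Bin 5
  Item 0.44 -> Bin 5 (now 0.95)
  Item 0.41 -> new Bin 6
Total bins used = 6

6


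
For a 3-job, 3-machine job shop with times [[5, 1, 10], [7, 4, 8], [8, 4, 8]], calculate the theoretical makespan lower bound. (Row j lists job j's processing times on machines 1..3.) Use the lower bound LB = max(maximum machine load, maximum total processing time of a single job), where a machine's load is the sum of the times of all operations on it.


Machine loads:
  Machine 1: 5 + 7 + 8 = 20
  Machine 2: 1 + 4 + 4 = 9
  Machine 3: 10 + 8 + 8 = 26
Max machine load = 26
Job totals:
  Job 1: 16
  Job 2: 19
  Job 3: 20
Max job total = 20
Lower bound = max(26, 20) = 26

26


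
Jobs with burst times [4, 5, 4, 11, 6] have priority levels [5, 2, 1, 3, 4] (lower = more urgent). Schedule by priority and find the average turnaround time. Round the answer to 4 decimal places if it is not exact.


Sort by priority (ascending = highest first):
Order: [(1, 4), (2, 5), (3, 11), (4, 6), (5, 4)]
Completion times:
  Priority 1, burst=4, C=4
  Priority 2, burst=5, C=9
  Priority 3, burst=11, C=20
  Priority 4, burst=6, C=26
  Priority 5, burst=4, C=30
Average turnaround = 89/5 = 17.8

17.8


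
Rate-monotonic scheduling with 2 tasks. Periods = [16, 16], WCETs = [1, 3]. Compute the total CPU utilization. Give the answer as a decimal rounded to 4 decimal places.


Compute individual utilizations (exact fractions):
  Task 1: C/T = 1/16 (approx. 0.0625)
  Task 2: C/T = 3/16 (approx. 0.1875)
Total utilization U = 1/16 + 3/16 = 1/4
Rounded to 4 decimal places: U = 0.2500
RM (Liu & Layland) bound for 2 tasks = 0.828427; compare with U = 1/4 (approx. 0.250000)
U <= bound, so schedulable by RM sufficient condition.

0.2500


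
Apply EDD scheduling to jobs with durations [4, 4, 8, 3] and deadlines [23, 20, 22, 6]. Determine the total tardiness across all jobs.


Sort by due date (EDD order): [(3, 6), (4, 20), (8, 22), (4, 23)]
Compute completion times and tardiness:
  Job 1: p=3, d=6, C=3, tardiness=max(0,3-6)=0
  Job 2: p=4, d=20, C=7, tardiness=max(0,7-20)=0
  Job 3: p=8, d=22, C=15, tardiness=max(0,15-22)=0
  Job 4: p=4, d=23, C=19, tardiness=max(0,19-23)=0
Total tardiness = 0

0


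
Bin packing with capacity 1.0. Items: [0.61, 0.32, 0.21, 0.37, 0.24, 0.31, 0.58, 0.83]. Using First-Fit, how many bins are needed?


Place items sequentially using First-Fit:
  Item 0.61 -> new Bin 1
  Item 0.32 -> Bin 1 (now 0.93)
  Item 0.21 -> new Bin 2
  Item 0.37 -> Bin 2 (now 0.58)
  Item 0.24 -> Bin 2 (now 0.82)
  Item 0.31 -> new Bin 3
  Item 0.58 -> Bin 3 (now 0.89)
  Item 0.83 -> new Bin 4
Total bins used = 4

4


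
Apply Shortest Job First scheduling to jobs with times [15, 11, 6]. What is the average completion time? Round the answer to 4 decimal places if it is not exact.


SJF order (ascending): [6, 11, 15]
Completion times:
  Job 1: burst=6, C=6
  Job 2: burst=11, C=17
  Job 3: burst=15, C=32
Average completion = 55/3 = 18.3333

18.3333


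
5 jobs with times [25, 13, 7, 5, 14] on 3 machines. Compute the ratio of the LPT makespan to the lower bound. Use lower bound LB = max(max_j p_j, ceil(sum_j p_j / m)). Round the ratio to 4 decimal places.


LPT order: [25, 14, 13, 7, 5]
Machine loads after assignment: [25, 19, 20]
LPT makespan = 25
Lower bound = max(max_job, ceil(total/3)) = max(25, 22) = 25
Ratio = 25 / 25 = 1.0

1.0


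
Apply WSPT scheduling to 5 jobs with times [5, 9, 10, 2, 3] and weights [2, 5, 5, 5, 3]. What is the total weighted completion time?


Compute p/w ratios and sort ascending (WSPT): [(2, 5), (3, 3), (9, 5), (10, 5), (5, 2)]
Compute weighted completion times:
  Job (p=2,w=5): C=2, w*C=5*2=10
  Job (p=3,w=3): C=5, w*C=3*5=15
  Job (p=9,w=5): C=14, w*C=5*14=70
  Job (p=10,w=5): C=24, w*C=5*24=120
  Job (p=5,w=2): C=29, w*C=2*29=58
Total weighted completion time = 273

273


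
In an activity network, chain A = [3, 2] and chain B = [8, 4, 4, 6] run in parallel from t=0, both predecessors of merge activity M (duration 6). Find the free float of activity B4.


ES(B4) = sum of predecessors on chain B = 16
EF(B4) = ES + duration = 16 + 6 = 22
Successor of B4 is M. ES(M) = max(sum(A), sum(B)) = max(5, 22) = 22
Free float = ES(successor) - EF(current) = 22 - 22 = 0

0


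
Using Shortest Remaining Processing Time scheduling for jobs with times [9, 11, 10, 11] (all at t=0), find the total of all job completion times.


Since all jobs arrive at t=0, SRPT equals SPT ordering.
SPT order: [9, 10, 11, 11]
Completion times:
  Job 1: p=9, C=9
  Job 2: p=10, C=19
  Job 3: p=11, C=30
  Job 4: p=11, C=41
Total completion time = 9 + 19 + 30 + 41 = 99

99


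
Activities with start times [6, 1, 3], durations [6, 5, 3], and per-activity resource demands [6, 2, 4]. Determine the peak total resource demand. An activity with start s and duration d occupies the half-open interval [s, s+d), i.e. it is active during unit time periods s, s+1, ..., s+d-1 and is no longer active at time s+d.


Each activity i is active on [start_i, start_i + duration_i).
Compute total resource usage per time slot:
  t=0: active resources = [], total = 0
  t=1: active resources = [2], total = 2
  t=2: active resources = [2], total = 2
  t=3: active resources = [2, 4], total = 6
  t=4: active resources = [2, 4], total = 6
  t=5: active resources = [2, 4], total = 6
  t=6: active resources = [6], total = 6
  t=7: active resources = [6], total = 6
  t=8: active resources = [6], total = 6
  t=9: active resources = [6], total = 6
  t=10: active resources = [6], total = 6
  t=11: active resources = [6], total = 6
Peak resource demand = 6

6


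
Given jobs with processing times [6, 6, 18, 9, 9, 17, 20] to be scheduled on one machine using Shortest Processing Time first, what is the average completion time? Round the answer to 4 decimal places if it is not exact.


Sort jobs by processing time (SPT order): [6, 6, 9, 9, 17, 18, 20]
Compute completion times sequentially:
  Job 1: processing = 6, completes at 6
  Job 2: processing = 6, completes at 12
  Job 3: processing = 9, completes at 21
  Job 4: processing = 9, completes at 30
  Job 5: processing = 17, completes at 47
  Job 6: processing = 18, completes at 65
  Job 7: processing = 20, completes at 85
Sum of completion times = 266
Average completion time = 266/7 = 38.0

38.0


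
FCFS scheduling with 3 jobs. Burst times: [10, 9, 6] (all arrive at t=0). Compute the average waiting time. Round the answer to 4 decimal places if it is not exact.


FCFS order (as given): [10, 9, 6]
Waiting times:
  Job 1: wait = 0
  Job 2: wait = 10
  Job 3: wait = 19
Sum of waiting times = 29
Average waiting time = 29/3 = 9.6667

9.6667


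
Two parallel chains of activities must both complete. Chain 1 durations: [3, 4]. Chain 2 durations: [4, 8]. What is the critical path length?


Path A total = 3 + 4 = 7
Path B total = 4 + 8 = 12
Critical path = longest path = max(7, 12) = 12

12


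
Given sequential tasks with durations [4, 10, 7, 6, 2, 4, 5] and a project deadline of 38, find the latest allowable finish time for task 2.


LF(activity 2) = deadline - sum of successor durations
Successors: activities 3 through 7 with durations [7, 6, 2, 4, 5]
Sum of successor durations = 24
LF = 38 - 24 = 14

14


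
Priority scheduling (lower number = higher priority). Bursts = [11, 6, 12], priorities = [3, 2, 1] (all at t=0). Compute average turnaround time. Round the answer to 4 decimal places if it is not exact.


Sort by priority (ascending = highest first):
Order: [(1, 12), (2, 6), (3, 11)]
Completion times:
  Priority 1, burst=12, C=12
  Priority 2, burst=6, C=18
  Priority 3, burst=11, C=29
Average turnaround = 59/3 = 19.6667

19.6667


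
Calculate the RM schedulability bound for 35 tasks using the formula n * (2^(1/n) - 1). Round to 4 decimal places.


Compute 2^(1/35) = 1.0200016094
Subtract 1: 1.0200016094 - 1 = 0.0200016094
Multiply by n: 35 * 0.0200016094 = 0.7000563290
Round to 4 dp: 0.7001

0.7001


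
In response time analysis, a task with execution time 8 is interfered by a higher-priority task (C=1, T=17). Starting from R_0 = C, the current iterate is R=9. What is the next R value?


R_next = C + ceil(R_prev / T_hp) * C_hp
ceil(9 / 17) = ceil(0.5294) = 1
Interference = 1 * 1 = 1
R_next = 8 + 1 = 9
R_next = R_prev, so the iteration has converged (response time = 9).

9


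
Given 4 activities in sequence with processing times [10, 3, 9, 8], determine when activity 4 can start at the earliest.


Activity 4 starts after activities 1 through 3 complete.
Predecessor durations: [10, 3, 9]
ES = 10 + 3 + 9 = 22

22


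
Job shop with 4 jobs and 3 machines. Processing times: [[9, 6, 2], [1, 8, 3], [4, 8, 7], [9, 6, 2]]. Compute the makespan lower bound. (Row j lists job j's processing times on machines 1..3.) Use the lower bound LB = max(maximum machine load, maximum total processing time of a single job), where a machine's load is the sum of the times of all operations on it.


Machine loads:
  Machine 1: 9 + 1 + 4 + 9 = 23
  Machine 2: 6 + 8 + 8 + 6 = 28
  Machine 3: 2 + 3 + 7 + 2 = 14
Max machine load = 28
Job totals:
  Job 1: 17
  Job 2: 12
  Job 3: 19
  Job 4: 17
Max job total = 19
Lower bound = max(28, 19) = 28

28


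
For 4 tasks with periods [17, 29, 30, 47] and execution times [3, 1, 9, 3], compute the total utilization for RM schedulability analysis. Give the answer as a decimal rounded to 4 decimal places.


Compute individual utilizations (exact fractions):
  Task 1: C/T = 3/17 (approx. 0.1765)
  Task 2: C/T = 1/29 (approx. 0.0345)
  Task 3: C/T = 9/30 = 3/10 (approx. 0.3)
  Task 4: C/T = 3/47 (approx. 0.0638)
Total utilization U = 3/17 + 1/29 + 3/10 + 3/47 = 133183/231710
Rounded to 4 decimal places: U = 0.5748
RM (Liu & Layland) bound for 4 tasks = 0.756828; compare with U = 133183/231710 (approx. 0.574783)
U <= bound, so schedulable by RM sufficient condition.

0.5748


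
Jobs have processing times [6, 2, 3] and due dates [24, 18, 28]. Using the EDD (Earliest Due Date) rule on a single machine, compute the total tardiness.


Sort by due date (EDD order): [(2, 18), (6, 24), (3, 28)]
Compute completion times and tardiness:
  Job 1: p=2, d=18, C=2, tardiness=max(0,2-18)=0
  Job 2: p=6, d=24, C=8, tardiness=max(0,8-24)=0
  Job 3: p=3, d=28, C=11, tardiness=max(0,11-28)=0
Total tardiness = 0

0


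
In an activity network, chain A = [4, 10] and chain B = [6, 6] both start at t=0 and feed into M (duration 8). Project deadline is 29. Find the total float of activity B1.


Forward pass: ES(B1) = sum of predecessors on chain B = 0
EF = ES + duration = 0 + 6 = 6
Backward pass: LF(M) = deadline = 29; LS(M) = 29 - 8 = 21
LF(B1) = LS(M) - sum(successors on chain B) = 21 - 6 = 15
LS = LF - duration = 15 - 6 = 9
Total float = LS - ES = 9 - 0 = 9

9


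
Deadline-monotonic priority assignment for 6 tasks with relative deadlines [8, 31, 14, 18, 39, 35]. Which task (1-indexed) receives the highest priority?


Sort tasks by relative deadline (ascending):
  Task 1: deadline = 8
  Task 3: deadline = 14
  Task 4: deadline = 18
  Task 2: deadline = 31
  Task 6: deadline = 35
  Task 5: deadline = 39
Priority order (highest first): [1, 3, 4, 2, 6, 5]
Highest priority task = 1

1


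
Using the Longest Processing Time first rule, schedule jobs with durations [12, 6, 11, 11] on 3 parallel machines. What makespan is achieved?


Sort jobs in decreasing order (LPT): [12, 11, 11, 6]
Assign each job to the least loaded machine:
  Machine 1: jobs [12], load = 12
  Machine 2: jobs [11, 6], load = 17
  Machine 3: jobs [11], load = 11
Makespan = max load = 17

17


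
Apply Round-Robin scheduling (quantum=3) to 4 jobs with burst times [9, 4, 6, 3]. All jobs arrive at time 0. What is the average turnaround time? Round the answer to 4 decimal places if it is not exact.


Time quantum = 3
Execution trace:
  J1 runs 3 units, time = 3
  J2 runs 3 units, time = 6
  J3 runs 3 units, time = 9
  J4 runs 3 units, time = 12
  J1 runs 3 units, time = 15
  J2 runs 1 units, time = 16
  J3 runs 3 units, time = 19
  J1 runs 3 units, time = 22
Finish times: [22, 16, 19, 12]
Average turnaround = 69/4 = 17.25

17.25


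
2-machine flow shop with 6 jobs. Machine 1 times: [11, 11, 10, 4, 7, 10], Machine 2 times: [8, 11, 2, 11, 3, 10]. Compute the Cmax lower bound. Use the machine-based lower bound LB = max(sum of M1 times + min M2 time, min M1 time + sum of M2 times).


LB1 = sum(M1 times) + min(M2 times) = 53 + 2 = 55
LB2 = min(M1 times) + sum(M2 times) = 4 + 45 = 49
Lower bound = max(LB1, LB2) = max(55, 49) = 55

55


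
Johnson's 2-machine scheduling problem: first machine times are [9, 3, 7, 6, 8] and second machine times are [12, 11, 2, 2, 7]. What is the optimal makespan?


Apply Johnson's rule:
  Group 1 (a <= b): [(2, 3, 11), (1, 9, 12)]
  Group 2 (a > b): [(5, 8, 7), (3, 7, 2), (4, 6, 2)]
Optimal job order: [2, 1, 5, 3, 4]
Schedule:
  Job 2: M1 done at 3, M2 done at 14
  Job 1: M1 done at 12, M2 done at 26
  Job 5: M1 done at 20, M2 done at 33
  Job 3: M1 done at 27, M2 done at 35
  Job 4: M1 done at 33, M2 done at 37
Makespan = 37

37


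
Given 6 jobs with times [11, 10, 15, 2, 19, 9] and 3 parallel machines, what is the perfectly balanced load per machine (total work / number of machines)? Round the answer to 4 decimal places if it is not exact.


Total processing time = 11 + 10 + 15 + 2 + 19 + 9 = 66
Number of machines = 3
Ideal balanced load = 66 / 3 = 22.0

22.0
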